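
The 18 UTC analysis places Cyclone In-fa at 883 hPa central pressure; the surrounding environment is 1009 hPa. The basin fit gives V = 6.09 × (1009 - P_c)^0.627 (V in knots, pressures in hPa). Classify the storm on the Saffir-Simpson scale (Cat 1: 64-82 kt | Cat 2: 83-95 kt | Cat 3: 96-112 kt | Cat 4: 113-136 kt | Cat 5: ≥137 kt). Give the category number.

4

ΔP = 1009 − 883 = 126 hPa.
V ≈ 6.09 × 126^0.627 = 6.09 × 20.75 ≈ 126 kt.
126 kt falls in the Category 4 band.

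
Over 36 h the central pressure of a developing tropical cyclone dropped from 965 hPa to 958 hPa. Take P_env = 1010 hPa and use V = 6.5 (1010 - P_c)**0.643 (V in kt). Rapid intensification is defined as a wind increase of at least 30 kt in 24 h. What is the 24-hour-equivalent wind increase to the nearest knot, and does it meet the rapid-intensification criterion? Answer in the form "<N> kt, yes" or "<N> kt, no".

5 kt, no

V₁: ΔP = 45, V ≈ 6.5 × 45^0.643 ≈ 75.15 kt.
V₂: ΔP = 52, V ≈ 6.5 × 52^0.643 ≈ 82.47 kt.
ΔV over 36 h = 7.32 kt → 24 h equivalent = 7.32 × 24/36 ≈ 4.88 kt.
5 kt < 30 kt ⇒ not rapid intensification.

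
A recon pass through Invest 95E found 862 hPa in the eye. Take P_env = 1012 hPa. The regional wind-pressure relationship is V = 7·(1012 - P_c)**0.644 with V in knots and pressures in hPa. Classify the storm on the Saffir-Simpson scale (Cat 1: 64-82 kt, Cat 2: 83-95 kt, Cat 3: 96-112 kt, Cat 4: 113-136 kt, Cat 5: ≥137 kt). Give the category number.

5

ΔP = 1012 − 862 = 150 hPa.
V ≈ 7 × 150^0.644 = 7 × 25.20 ≈ 176 kt.
176 kt falls in the Category 5 band.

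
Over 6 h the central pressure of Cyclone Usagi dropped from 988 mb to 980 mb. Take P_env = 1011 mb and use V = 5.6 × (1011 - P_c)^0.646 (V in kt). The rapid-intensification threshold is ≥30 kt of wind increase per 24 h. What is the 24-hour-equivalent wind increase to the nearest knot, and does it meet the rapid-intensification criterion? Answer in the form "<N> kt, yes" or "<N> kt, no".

36 kt, yes

V₁: ΔP = 23, V ≈ 5.6 × 23^0.646 ≈ 42.45 kt.
V₂: ΔP = 31, V ≈ 5.6 × 31^0.646 ≈ 51.48 kt.
ΔV over 6 h = 9.03 kt → 24 h equivalent = 9.03 × 24/6 ≈ 36.12 kt.
36 kt ≥ 30 kt ⇒ rapid intensification.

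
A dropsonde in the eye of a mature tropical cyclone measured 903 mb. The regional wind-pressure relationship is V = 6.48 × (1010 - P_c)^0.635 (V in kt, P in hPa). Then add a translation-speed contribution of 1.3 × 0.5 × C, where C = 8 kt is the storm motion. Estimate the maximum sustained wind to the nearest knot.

131 kt

ΔP = 1010 − 903 = 107 mb.
107^0.635 ≈ 19.438.
V ≈ 6.48 × 19.438 ≈ 126.0 kt.
Translation term: 1.3 × 0.5 × 8 = 5.2 kt.
Corrected V ≈ 131.2 kt → 131 kt.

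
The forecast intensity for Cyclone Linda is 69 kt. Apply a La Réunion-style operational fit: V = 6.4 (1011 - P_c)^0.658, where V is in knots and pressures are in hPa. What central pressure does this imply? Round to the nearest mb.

ΔP = (V / 6.4)^(1/0.658) = (69/6.4)^1.520.
69/6.4 = 10.781; 10.781^1.520 ≈ 37.10 mb.
P_c = 1011 − 37.10 = 973.90 ≈ 974 mb.

974 mb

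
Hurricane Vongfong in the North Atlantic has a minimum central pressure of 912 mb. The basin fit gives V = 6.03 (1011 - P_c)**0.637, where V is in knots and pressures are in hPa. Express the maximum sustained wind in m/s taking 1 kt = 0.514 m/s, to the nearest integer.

58 m/s

ΔP = 1011 − 912 = 99 mb.
V ≈ 6.03 × 99^0.637 = 6.03 × 18.673 ≈ 112.600 kt.
112.600 × 0.514 ≈ 57.88 m/s → 58 m/s.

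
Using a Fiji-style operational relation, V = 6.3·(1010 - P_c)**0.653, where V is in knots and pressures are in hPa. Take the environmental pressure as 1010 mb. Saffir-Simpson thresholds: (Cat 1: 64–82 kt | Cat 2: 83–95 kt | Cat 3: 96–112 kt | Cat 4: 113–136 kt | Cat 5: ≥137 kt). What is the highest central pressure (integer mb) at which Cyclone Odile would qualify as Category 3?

945 mb

Category 3 begins at V = 96 kt.
Required ΔP = (96/6.3)^(1/0.653) = 15.238^1.531 ≈ 64.79 mb.
P_c ≤ 1010 − 64.79 = 945.21, so the highest integer P_c is 945 mb.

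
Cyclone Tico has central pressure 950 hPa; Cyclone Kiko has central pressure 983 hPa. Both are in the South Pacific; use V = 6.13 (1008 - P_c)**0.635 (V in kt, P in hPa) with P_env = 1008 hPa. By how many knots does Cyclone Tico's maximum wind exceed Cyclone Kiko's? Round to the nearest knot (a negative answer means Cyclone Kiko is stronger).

Cyclone Tico: ΔP = 58; V ≈ 6.13 × 58^0.635 ≈ 80.77 kt.
Cyclone Kiko: ΔP = 25; V ≈ 6.13 × 25^0.635 ≈ 47.33 kt.
Difference ≈ 80.77 − 47.33 = 33.44 → 33 kt.

33 kt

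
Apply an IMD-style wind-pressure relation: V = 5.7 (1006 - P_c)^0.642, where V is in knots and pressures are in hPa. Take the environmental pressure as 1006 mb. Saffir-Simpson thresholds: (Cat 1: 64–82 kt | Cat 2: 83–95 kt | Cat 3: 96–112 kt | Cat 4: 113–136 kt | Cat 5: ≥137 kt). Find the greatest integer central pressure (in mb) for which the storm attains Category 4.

901 mb

Category 4 begins at V = 113 kt.
Required ΔP = (113/5.7)^(1/0.642) = 19.825^1.558 ≈ 104.85 mb.
P_c ≤ 1006 − 104.85 = 901.15, so the highest integer P_c is 901 mb.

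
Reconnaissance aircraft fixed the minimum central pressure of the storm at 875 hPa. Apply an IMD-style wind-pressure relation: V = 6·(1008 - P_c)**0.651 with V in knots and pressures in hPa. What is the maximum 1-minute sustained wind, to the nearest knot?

145 kt

ΔP = 1008 − 875 = 133 hPa.
133^0.651 ≈ 24.134.
V ≈ 6 × 24.134 ≈ 144.8 kt.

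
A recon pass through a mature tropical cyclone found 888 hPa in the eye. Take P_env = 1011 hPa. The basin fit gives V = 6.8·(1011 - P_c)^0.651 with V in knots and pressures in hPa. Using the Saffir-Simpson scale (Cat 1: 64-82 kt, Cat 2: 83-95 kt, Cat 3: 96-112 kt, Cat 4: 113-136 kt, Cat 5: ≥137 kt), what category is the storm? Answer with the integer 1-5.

5

ΔP = 1011 − 888 = 123 hPa.
V ≈ 6.8 × 123^0.651 = 6.8 × 22.94 ≈ 156 kt.
156 kt falls in the Category 5 band.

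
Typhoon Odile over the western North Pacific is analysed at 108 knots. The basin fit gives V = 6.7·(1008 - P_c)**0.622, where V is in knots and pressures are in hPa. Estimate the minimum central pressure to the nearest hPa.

921 hPa

ΔP = (V / 6.7)^(1/0.622) = (108/6.7)^1.608.
108/6.7 = 16.119; 16.119^1.608 ≈ 87.31 hPa.
P_c = 1008 − 87.31 = 920.69 ≈ 921 hPa.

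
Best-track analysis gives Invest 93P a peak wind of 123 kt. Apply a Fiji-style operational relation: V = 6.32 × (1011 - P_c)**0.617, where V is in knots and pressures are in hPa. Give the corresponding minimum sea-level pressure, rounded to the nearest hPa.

888 hPa

ΔP = (V / 6.32)^(1/0.617) = (123/6.32)^1.621.
123/6.32 = 19.462; 19.462^1.621 ≈ 122.87 hPa.
P_c = 1011 − 122.87 = 888.13 ≈ 888 hPa.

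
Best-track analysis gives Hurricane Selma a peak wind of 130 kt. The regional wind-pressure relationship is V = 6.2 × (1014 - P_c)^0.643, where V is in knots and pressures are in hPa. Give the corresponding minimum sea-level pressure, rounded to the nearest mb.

900 mb

ΔP = (V / 6.2)^(1/0.643) = (130/6.2)^1.555.
130/6.2 = 20.968; 20.968^1.555 ≈ 113.58 mb.
P_c = 1014 − 113.58 = 900.42 ≈ 900 mb.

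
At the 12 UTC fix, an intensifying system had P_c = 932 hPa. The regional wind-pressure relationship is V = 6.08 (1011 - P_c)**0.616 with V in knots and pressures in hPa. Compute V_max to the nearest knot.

90 kt

ΔP = 1011 − 932 = 79 hPa.
79^0.616 ≈ 14.755.
V ≈ 6.08 × 14.755 ≈ 89.7 kt.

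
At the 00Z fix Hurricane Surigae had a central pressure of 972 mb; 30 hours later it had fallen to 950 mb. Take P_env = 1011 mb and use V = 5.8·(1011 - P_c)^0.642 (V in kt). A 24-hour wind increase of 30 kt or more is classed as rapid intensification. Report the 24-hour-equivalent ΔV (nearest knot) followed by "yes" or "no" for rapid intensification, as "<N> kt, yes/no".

16 kt, no

V₁: ΔP = 39, V ≈ 5.8 × 39^0.642 ≈ 60.94 kt.
V₂: ΔP = 61, V ≈ 5.8 × 61^0.642 ≈ 81.21 kt.
ΔV over 30 h = 20.27 kt → 24 h equivalent = 20.27 × 24/30 ≈ 16.22 kt.
16 kt < 30 kt ⇒ not rapid intensification.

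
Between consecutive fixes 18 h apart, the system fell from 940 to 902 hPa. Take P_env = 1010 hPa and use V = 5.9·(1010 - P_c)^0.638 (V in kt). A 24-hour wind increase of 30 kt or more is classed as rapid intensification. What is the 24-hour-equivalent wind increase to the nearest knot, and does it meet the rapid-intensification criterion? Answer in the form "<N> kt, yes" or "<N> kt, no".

38 kt, yes

V₁: ΔP = 70, V ≈ 5.9 × 70^0.638 ≈ 88.72 kt.
V₂: ΔP = 108, V ≈ 5.9 × 108^0.638 ≈ 117.00 kt.
ΔV over 18 h = 28.28 kt → 24 h equivalent = 28.28 × 24/18 ≈ 37.71 kt.
38 kt ≥ 30 kt ⇒ rapid intensification.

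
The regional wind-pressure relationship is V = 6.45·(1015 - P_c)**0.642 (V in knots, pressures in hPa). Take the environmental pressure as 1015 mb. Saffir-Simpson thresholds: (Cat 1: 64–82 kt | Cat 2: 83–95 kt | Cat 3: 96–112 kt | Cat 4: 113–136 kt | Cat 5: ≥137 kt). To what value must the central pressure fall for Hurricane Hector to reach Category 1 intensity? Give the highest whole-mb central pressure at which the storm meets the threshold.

Category 1 begins at V = 64 kt.
Required ΔP = (64/6.45)^(1/0.642) = 9.922^1.558 ≈ 35.68 mb.
P_c ≤ 1015 − 35.68 = 979.32, so the highest integer P_c is 979 mb.

979 mb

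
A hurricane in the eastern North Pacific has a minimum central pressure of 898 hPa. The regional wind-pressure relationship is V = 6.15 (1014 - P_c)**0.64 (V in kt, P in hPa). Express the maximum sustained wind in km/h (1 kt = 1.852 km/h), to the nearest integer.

ΔP = 1014 − 898 = 116 hPa.
V ≈ 6.15 × 116^0.64 = 6.15 × 20.953 ≈ 128.863 kt.
128.863 × 1.852 ≈ 238.65 km/h → 239 km/h.

239 km/h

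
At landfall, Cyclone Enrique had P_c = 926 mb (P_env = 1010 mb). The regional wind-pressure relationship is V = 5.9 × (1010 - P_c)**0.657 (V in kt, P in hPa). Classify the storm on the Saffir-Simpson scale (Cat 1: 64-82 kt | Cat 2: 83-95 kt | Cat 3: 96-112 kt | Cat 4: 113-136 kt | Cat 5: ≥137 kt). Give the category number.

ΔP = 1010 − 926 = 84 mb.
V ≈ 5.9 × 84^0.657 = 5.9 × 18.38 ≈ 108 kt.
108 kt falls in the Category 3 band.

3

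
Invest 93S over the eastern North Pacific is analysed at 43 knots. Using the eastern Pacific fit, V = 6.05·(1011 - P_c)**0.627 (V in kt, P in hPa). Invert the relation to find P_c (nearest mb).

ΔP = (V / 6.05)^(1/0.627) = (43/6.05)^1.595.
43/6.05 = 7.107; 7.107^1.595 ≈ 22.82 mb.
P_c = 1011 − 22.82 = 988.18 ≈ 988 mb.

988 mb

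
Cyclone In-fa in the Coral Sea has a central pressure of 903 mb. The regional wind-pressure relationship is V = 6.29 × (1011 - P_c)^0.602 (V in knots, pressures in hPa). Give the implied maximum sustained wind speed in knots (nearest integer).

105 kt

ΔP = 1011 − 903 = 108 mb.
108^0.602 ≈ 16.754.
V ≈ 6.29 × 16.754 ≈ 105.4 kt.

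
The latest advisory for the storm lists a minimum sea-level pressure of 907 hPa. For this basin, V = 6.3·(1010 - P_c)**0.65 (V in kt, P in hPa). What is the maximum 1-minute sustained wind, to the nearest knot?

128 kt

ΔP = 1010 − 907 = 103 hPa.
103^0.65 ≈ 20.340.
V ≈ 6.3 × 20.340 ≈ 128.1 kt.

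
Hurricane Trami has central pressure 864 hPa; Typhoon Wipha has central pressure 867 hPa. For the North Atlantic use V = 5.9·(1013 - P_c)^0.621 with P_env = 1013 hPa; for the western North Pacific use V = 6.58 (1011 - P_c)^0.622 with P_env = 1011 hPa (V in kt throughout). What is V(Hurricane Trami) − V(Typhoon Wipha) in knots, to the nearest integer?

-13 kt

Hurricane Trami: ΔP = 149; V ≈ 5.9 × 149^0.621 ≈ 131.95 kt.
Typhoon Wipha: ΔP = 144; V ≈ 6.58 × 144^0.622 ≈ 144.79 kt.
Difference ≈ 131.95 − 144.79 = -12.84 → -13 kt.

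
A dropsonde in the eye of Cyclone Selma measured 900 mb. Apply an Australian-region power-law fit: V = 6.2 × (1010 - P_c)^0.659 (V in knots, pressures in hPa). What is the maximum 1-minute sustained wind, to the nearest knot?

ΔP = 1010 − 900 = 110 mb.
110^0.659 ≈ 22.145.
V ≈ 6.2 × 22.145 ≈ 137.3 kt.

137 kt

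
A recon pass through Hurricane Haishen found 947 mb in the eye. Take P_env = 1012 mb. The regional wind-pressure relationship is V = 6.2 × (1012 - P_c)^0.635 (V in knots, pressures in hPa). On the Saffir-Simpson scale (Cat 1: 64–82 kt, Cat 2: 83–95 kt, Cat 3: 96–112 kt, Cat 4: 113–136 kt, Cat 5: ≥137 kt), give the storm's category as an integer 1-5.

ΔP = 1012 − 947 = 65 mb.
V ≈ 6.2 × 65^0.635 = 6.2 × 14.16 ≈ 88 kt.
88 kt falls in the Category 2 band.

2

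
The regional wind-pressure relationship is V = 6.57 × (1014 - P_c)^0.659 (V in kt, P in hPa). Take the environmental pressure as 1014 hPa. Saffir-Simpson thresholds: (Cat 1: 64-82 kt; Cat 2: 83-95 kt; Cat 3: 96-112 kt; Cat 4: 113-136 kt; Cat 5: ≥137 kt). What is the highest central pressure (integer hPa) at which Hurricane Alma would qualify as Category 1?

982 hPa

Category 1 begins at V = 64 kt.
Required ΔP = (64/6.57)^(1/0.659) = 9.741^1.517 ≈ 31.64 hPa.
P_c ≤ 1014 − 31.64 = 982.36, so the highest integer P_c is 982 hPa.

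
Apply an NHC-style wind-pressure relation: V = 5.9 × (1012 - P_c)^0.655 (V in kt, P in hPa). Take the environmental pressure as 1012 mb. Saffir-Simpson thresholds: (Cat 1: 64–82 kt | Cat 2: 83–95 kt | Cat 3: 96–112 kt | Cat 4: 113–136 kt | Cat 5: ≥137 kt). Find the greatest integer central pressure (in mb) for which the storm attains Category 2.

955 mb

Category 2 begins at V = 83 kt.
Required ΔP = (83/5.9)^(1/0.655) = 14.068^1.527 ≈ 56.63 mb.
P_c ≤ 1012 − 56.63 = 955.37, so the highest integer P_c is 955 mb.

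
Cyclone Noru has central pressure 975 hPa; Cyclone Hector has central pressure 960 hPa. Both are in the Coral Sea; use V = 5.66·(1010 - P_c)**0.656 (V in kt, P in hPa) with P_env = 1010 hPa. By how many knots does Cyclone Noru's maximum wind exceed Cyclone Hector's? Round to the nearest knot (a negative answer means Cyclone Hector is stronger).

-15 kt

Cyclone Noru: ΔP = 35; V ≈ 5.66 × 35^0.656 ≈ 58.31 kt.
Cyclone Hector: ΔP = 50; V ≈ 5.66 × 50^0.656 ≈ 73.68 kt.
Difference ≈ 58.31 − 73.68 = -15.37 → -15 kt.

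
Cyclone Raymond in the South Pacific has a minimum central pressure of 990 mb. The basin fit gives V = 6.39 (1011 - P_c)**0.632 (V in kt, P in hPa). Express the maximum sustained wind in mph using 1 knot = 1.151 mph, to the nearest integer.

50 mph

ΔP = 1011 − 990 = 21 mb.
V ≈ 6.39 × 21^0.632 = 6.39 × 6.849 ≈ 43.767 kt.
43.767 × 1.151 ≈ 50.38 mph → 50 mph.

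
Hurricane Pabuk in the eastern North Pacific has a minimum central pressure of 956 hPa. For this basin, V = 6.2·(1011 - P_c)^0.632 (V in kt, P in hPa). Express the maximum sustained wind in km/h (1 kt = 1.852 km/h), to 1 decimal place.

144.5 km/h

ΔP = 1011 − 956 = 55 hPa.
V ≈ 6.2 × 55^0.632 = 6.2 × 12.587 ≈ 78.037 kt.
78.037 × 1.852 ≈ 144.52 km/h → 144.5 km/h.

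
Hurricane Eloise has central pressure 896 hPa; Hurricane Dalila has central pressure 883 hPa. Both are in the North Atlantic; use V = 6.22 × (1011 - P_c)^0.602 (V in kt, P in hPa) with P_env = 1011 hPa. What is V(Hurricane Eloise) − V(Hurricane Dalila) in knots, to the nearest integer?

Hurricane Eloise: ΔP = 115; V ≈ 6.22 × 115^0.602 ≈ 108.23 kt.
Hurricane Dalila: ΔP = 128; V ≈ 6.22 × 128^0.602 ≈ 115.43 kt.
Difference ≈ 108.23 − 115.43 = -7.20 → -7 kt.

-7 kt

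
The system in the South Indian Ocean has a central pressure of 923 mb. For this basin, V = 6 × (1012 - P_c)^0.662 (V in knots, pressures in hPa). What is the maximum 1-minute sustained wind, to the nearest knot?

117 kt

ΔP = 1012 − 923 = 89 mb.
89^0.662 ≈ 19.521.
V ≈ 6 × 19.521 ≈ 117.1 kt.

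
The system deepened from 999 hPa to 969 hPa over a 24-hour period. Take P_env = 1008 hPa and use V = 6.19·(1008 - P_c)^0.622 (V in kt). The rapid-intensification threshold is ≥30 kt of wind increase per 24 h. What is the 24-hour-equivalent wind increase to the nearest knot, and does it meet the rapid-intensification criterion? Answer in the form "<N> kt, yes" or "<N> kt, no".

36 kt, yes

V₁: ΔP = 9, V ≈ 6.19 × 9^0.622 ≈ 24.28 kt.
V₂: ΔP = 39, V ≈ 6.19 × 39^0.622 ≈ 60.44 kt.
ΔV over 24 h = 36.16 kt → 24 h equivalent = 36.16 × 24/24 ≈ 36.16 kt.
36 kt ≥ 30 kt ⇒ rapid intensification.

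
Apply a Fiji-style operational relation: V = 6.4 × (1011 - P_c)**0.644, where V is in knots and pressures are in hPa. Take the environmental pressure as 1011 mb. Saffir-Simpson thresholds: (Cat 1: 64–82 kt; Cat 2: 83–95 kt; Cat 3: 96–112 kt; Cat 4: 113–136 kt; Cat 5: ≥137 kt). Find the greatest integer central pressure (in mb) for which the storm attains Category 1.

Category 1 begins at V = 64 kt.
Required ΔP = (64/6.4)^(1/0.644) = 10.000^1.553 ≈ 35.71 mb.
P_c ≤ 1011 − 35.71 = 975.29, so the highest integer P_c is 975 mb.

975 mb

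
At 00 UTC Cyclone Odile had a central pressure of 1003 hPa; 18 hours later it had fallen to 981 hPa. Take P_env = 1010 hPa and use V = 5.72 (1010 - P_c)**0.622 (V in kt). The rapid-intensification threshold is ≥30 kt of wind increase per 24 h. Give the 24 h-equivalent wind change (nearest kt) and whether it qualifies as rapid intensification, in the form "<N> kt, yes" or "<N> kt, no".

V₁: ΔP = 7, V ≈ 5.72 × 7^0.622 ≈ 19.19 kt.
V₂: ΔP = 29, V ≈ 5.72 × 29^0.622 ≈ 46.45 kt.
ΔV over 18 h = 27.26 kt → 24 h equivalent = 27.26 × 24/18 ≈ 36.35 kt.
36 kt ≥ 30 kt ⇒ rapid intensification.

36 kt, yes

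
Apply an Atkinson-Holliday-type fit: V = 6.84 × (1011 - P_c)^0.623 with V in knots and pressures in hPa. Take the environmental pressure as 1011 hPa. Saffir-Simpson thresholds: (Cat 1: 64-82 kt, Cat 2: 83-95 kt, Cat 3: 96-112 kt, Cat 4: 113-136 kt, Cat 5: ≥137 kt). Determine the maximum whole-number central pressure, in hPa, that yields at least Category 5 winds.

Category 5 begins at V = 137 kt.
Required ΔP = (137/6.84)^(1/0.623) = 20.029^1.605 ≈ 122.84 hPa.
P_c ≤ 1011 − 122.84 = 888.16, so the highest integer P_c is 888 hPa.

888 hPa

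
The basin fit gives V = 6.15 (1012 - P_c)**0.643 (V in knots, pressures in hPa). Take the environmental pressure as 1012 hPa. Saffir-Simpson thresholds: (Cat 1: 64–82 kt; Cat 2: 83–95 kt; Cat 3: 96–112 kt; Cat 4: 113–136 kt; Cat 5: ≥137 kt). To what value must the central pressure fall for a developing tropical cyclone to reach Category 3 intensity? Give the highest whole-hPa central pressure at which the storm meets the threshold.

Category 3 begins at V = 96 kt.
Required ΔP = (96/6.15)^(1/0.643) = 15.610^1.555 ≈ 71.78 hPa.
P_c ≤ 1012 − 71.78 = 940.22, so the highest integer P_c is 940 hPa.

940 hPa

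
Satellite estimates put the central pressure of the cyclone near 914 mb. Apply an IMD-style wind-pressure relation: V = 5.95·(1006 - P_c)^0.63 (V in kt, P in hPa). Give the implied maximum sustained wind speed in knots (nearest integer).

ΔP = 1006 − 914 = 92 mb.
92^0.63 ≈ 17.266.
V ≈ 5.95 × 17.266 ≈ 102.7 kt.

103 kt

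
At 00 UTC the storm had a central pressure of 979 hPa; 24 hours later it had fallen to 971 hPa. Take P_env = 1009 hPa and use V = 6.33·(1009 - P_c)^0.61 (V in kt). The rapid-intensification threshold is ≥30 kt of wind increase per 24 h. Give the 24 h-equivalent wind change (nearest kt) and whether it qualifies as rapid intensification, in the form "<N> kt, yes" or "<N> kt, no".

V₁: ΔP = 30, V ≈ 6.33 × 30^0.61 ≈ 50.40 kt.
V₂: ΔP = 38, V ≈ 6.33 × 38^0.61 ≈ 58.22 kt.
ΔV over 24 h = 7.82 kt → 24 h equivalent = 7.82 × 24/24 ≈ 7.82 kt.
8 kt < 30 kt ⇒ not rapid intensification.

8 kt, no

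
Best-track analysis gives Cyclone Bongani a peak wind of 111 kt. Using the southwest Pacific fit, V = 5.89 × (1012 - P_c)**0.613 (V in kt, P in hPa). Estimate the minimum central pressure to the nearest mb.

ΔP = (V / 5.89)^(1/0.613) = (111/5.89)^1.631.
111/5.89 = 18.846; 18.846^1.631 ≈ 120.30 mb.
P_c = 1012 − 120.30 = 891.70 ≈ 892 mb.

892 mb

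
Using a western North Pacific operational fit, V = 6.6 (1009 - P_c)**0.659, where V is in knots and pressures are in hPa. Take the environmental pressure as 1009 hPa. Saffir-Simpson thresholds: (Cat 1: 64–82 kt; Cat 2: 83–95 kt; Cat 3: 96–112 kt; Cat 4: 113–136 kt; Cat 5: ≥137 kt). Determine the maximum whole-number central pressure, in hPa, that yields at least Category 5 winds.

Category 5 begins at V = 137 kt.
Required ΔP = (137/6.6)^(1/0.659) = 20.758^1.517 ≈ 99.71 hPa.
P_c ≤ 1009 − 99.71 = 909.29, so the highest integer P_c is 909 hPa.

909 hPa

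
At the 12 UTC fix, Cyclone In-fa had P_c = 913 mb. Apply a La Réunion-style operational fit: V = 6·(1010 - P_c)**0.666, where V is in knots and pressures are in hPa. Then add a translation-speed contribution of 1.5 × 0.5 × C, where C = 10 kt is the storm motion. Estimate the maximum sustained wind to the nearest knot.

134 kt

ΔP = 1010 − 913 = 97 mb.
97^0.666 ≈ 21.047.
V ≈ 6 × 21.047 ≈ 126.3 kt.
Translation term: 1.5 × 0.5 × 10 = 7.5 kt.
Corrected V ≈ 133.8 kt → 134 kt.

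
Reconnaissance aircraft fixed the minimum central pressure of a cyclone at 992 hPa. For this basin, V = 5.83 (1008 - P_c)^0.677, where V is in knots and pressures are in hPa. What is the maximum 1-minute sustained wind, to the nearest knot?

38 kt

ΔP = 1008 − 992 = 16 hPa.
16^0.677 ≈ 6.534.
V ≈ 5.83 × 6.534 ≈ 38.1 kt.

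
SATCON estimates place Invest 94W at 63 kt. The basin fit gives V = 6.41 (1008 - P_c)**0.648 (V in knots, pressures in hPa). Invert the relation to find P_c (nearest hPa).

974 hPa

ΔP = (V / 6.41)^(1/0.648) = (63/6.41)^1.543.
63/6.41 = 9.828; 9.828^1.543 ≈ 34.01 hPa.
P_c = 1008 − 34.01 = 973.99 ≈ 974 hPa.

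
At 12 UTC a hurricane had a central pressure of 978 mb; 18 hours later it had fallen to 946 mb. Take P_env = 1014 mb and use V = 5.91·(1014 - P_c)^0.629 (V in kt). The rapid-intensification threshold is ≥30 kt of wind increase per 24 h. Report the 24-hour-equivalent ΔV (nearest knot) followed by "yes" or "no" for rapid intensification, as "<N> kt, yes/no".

37 kt, yes

V₁: ΔP = 36, V ≈ 5.91 × 36^0.629 ≈ 56.30 kt.
V₂: ΔP = 68, V ≈ 5.91 × 68^0.629 ≈ 83.99 kt.
ΔV over 18 h = 27.69 kt → 24 h equivalent = 27.69 × 24/18 ≈ 36.92 kt.
37 kt ≥ 30 kt ⇒ rapid intensification.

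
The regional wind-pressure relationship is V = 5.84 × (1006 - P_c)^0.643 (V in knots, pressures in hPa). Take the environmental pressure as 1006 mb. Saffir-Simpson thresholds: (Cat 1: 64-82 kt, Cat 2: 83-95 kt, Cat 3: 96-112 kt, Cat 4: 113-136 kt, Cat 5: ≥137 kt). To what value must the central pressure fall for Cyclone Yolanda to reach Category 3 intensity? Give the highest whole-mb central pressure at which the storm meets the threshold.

Category 3 begins at V = 96 kt.
Required ΔP = (96/5.84)^(1/0.643) = 16.438^1.555 ≈ 77.79 mb.
P_c ≤ 1006 − 77.79 = 928.21, so the highest integer P_c is 928 mb.

928 mb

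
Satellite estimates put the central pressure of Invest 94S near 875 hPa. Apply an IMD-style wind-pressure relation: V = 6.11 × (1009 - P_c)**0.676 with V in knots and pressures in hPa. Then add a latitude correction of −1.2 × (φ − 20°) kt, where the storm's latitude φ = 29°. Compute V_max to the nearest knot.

157 kt

ΔP = 1009 − 875 = 134 hPa.
134^0.676 ≈ 27.411.
V ≈ 6.11 × 27.411 ≈ 167.5 kt.
Latitude correction: −1.2 × (29 − 20) = -10.8 kt.
Corrected V ≈ 156.7 kt → 157 kt.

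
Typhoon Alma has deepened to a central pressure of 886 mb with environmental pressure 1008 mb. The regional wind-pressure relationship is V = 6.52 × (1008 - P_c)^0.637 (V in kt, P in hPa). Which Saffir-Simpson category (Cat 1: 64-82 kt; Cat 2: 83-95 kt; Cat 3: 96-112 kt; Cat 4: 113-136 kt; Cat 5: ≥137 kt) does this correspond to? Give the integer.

ΔP = 1008 − 886 = 122 mb.
V ≈ 6.52 × 122^0.637 = 6.52 × 21.33 ≈ 139 kt.
139 kt falls in the Category 5 band.

5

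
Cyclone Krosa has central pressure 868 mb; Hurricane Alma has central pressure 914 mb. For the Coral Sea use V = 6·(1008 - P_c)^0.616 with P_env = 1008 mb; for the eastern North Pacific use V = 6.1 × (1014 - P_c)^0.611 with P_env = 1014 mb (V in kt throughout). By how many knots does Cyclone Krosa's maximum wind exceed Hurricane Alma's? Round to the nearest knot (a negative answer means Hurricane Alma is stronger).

Cyclone Krosa: ΔP = 140; V ≈ 6 × 140^0.616 ≈ 125.94 kt.
Hurricane Alma: ΔP = 100; V ≈ 6.1 × 100^0.611 ≈ 101.70 kt.
Difference ≈ 125.94 − 101.70 = 24.24 → 24 kt.

24 kt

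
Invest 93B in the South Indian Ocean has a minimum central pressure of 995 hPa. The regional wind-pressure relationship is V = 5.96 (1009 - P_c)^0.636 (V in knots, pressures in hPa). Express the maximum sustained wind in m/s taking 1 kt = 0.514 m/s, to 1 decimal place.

ΔP = 1009 − 995 = 14 hPa.
V ≈ 5.96 × 14^0.636 = 5.96 × 5.357 ≈ 31.929 kt.
31.929 × 0.514 ≈ 16.41 m/s → 16.4 m/s.

16.4 m/s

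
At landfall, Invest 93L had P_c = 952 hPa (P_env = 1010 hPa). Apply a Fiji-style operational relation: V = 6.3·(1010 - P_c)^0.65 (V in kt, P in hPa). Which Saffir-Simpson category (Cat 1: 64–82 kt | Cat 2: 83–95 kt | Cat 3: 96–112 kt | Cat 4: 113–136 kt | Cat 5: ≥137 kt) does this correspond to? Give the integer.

ΔP = 1010 − 952 = 58 hPa.
V ≈ 6.3 × 58^0.65 = 6.3 × 14.00 ≈ 88 kt.
88 kt falls in the Category 2 band.

2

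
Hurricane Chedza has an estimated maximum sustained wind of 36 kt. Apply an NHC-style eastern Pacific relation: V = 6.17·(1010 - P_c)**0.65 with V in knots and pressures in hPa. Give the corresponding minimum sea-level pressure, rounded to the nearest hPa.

ΔP = (V / 6.17)^(1/0.65) = (36/6.17)^1.538.
36/6.17 = 5.835; 5.835^1.538 ≈ 15.08 hPa.
P_c = 1010 − 15.08 = 994.92 ≈ 995 hPa.

995 hPa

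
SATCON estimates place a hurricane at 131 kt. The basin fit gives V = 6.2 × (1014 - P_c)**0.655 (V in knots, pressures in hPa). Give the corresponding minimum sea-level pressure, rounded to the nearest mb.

909 mb

ΔP = (V / 6.2)^(1/0.655) = (131/6.2)^1.527.
131/6.2 = 21.129; 21.129^1.527 ≈ 105.37 mb.
P_c = 1014 − 105.37 = 908.63 ≈ 909 mb.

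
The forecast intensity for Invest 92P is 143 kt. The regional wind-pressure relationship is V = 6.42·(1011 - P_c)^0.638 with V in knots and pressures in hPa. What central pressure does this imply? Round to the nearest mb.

ΔP = (V / 6.42)^(1/0.638) = (143/6.42)^1.567.
143/6.42 = 22.274; 22.274^1.567 ≈ 129.58 mb.
P_c = 1011 − 129.58 = 881.42 ≈ 881 mb.

881 mb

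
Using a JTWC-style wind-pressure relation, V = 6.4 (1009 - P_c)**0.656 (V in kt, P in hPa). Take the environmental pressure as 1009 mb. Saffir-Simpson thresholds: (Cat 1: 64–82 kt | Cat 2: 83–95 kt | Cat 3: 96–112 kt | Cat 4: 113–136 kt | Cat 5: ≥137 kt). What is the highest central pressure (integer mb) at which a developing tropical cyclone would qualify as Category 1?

Category 1 begins at V = 64 kt.
Required ΔP = (64/6.4)^(1/0.656) = 10.000^1.524 ≈ 33.45 mb.
P_c ≤ 1009 − 33.45 = 975.55, so the highest integer P_c is 975 mb.

975 mb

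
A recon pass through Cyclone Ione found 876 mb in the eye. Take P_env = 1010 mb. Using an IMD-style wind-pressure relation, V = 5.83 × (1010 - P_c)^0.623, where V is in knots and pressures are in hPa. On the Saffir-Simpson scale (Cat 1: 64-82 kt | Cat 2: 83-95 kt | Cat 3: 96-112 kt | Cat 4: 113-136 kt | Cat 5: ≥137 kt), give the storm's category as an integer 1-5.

4

ΔP = 1010 − 876 = 134 mb.
V ≈ 5.83 × 134^0.623 = 5.83 × 21.14 ≈ 123 kt.
123 kt falls in the Category 4 band.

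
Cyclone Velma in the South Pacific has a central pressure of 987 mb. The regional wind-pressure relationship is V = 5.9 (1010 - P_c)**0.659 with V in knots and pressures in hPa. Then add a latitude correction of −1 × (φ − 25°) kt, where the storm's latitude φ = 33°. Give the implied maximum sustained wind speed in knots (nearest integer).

39 kt

ΔP = 1010 − 987 = 23 mb.
23^0.659 ≈ 7.895.
V ≈ 5.9 × 7.895 ≈ 46.6 kt.
Latitude correction: −1 × (33 − 25) = -8 kt.
Corrected V ≈ 38.6 kt → 39 kt.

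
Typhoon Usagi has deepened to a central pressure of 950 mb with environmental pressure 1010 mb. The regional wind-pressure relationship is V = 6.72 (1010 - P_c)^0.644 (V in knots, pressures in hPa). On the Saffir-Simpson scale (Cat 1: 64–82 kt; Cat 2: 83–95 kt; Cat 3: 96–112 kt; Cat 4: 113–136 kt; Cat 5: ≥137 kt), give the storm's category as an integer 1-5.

2

ΔP = 1010 − 950 = 60 mb.
V ≈ 6.72 × 60^0.644 = 6.72 × 13.97 ≈ 94 kt.
94 kt falls in the Category 2 band.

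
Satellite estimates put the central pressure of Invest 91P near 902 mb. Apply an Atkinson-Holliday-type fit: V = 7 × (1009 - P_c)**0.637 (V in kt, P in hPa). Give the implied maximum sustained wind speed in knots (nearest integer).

137 kt

ΔP = 1009 − 902 = 107 mb.
107^0.637 ≈ 19.621.
V ≈ 7 × 19.621 ≈ 137.3 kt.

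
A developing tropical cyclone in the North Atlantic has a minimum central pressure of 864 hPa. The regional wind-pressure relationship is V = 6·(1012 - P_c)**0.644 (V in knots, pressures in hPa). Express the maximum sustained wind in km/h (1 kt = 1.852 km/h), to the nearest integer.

ΔP = 1012 − 864 = 148 hPa.
V ≈ 6 × 148^0.644 = 6 × 24.983 ≈ 149.899 kt.
149.899 × 1.852 ≈ 277.61 km/h → 278 km/h.

278 km/h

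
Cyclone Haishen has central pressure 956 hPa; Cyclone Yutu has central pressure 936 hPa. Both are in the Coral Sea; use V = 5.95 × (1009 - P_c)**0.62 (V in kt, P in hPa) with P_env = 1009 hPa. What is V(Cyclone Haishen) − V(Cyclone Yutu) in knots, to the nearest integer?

-15 kt

Cyclone Haishen: ΔP = 53; V ≈ 5.95 × 53^0.62 ≈ 69.75 kt.
Cyclone Yutu: ΔP = 73; V ≈ 5.95 × 73^0.62 ≈ 85.07 kt.
Difference ≈ 69.75 − 85.07 = -15.32 → -15 kt.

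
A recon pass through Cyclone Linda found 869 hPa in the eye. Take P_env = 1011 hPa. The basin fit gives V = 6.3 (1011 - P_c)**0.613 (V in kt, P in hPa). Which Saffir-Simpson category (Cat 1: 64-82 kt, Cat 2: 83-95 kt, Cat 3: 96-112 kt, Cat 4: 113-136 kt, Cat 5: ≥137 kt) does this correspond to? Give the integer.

4

ΔP = 1011 − 869 = 142 hPa.
V ≈ 6.3 × 142^0.613 = 6.3 × 20.86 ≈ 131 kt.
131 kt falls in the Category 4 band.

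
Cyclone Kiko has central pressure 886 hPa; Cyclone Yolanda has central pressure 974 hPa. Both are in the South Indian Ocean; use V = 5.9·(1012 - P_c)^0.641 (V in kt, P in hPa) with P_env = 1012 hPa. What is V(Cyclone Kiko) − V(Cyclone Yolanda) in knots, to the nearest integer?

70 kt

Cyclone Kiko: ΔP = 126; V ≈ 5.9 × 126^0.641 ≈ 130.98 kt.
Cyclone Yolanda: ΔP = 38; V ≈ 5.9 × 38^0.641 ≈ 60.74 kt.
Difference ≈ 130.98 − 60.74 = 70.24 → 70 kt.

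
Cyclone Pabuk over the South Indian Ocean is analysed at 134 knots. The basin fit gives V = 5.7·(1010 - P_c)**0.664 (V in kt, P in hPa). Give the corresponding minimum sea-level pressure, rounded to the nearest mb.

894 mb

ΔP = (V / 5.7)^(1/0.664) = (134/5.7)^1.506.
134/5.7 = 23.509; 23.509^1.506 ≈ 116.17 mb.
P_c = 1010 − 116.17 = 893.83 ≈ 894 mb.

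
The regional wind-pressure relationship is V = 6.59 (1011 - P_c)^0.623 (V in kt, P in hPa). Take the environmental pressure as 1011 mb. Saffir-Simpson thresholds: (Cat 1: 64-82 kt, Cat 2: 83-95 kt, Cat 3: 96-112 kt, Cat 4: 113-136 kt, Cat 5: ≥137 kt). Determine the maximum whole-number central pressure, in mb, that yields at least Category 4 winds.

915 mb

Category 4 begins at V = 113 kt.
Required ΔP = (113/6.59)^(1/0.623) = 17.147^1.605 ≈ 95.73 mb.
P_c ≤ 1011 − 95.73 = 915.27, so the highest integer P_c is 915 mb.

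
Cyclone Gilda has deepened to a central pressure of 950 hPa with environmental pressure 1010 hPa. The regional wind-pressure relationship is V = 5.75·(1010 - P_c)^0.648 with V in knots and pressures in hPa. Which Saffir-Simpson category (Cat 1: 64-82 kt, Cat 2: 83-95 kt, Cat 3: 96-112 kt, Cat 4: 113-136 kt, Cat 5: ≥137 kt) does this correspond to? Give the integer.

ΔP = 1010 − 950 = 60 hPa.
V ≈ 5.75 × 60^0.648 = 5.75 × 14.20 ≈ 82 kt.
82 kt falls in the Category 1 band.

1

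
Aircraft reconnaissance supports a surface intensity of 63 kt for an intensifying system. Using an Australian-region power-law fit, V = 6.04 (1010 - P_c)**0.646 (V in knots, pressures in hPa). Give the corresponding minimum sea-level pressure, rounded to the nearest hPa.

972 hPa

ΔP = (V / 6.04)^(1/0.646) = (63/6.04)^1.548.
63/6.04 = 10.430; 10.430^1.548 ≈ 37.70 hPa.
P_c = 1010 − 37.70 = 972.30 ≈ 972 hPa.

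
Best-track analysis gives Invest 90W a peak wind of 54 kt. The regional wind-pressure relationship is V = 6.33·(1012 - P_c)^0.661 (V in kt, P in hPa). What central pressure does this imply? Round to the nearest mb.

986 mb

ΔP = (V / 6.33)^(1/0.661) = (54/6.33)^1.513.
54/6.33 = 8.531; 8.531^1.513 ≈ 25.61 mb.
P_c = 1012 − 25.61 = 986.39 ≈ 986 mb.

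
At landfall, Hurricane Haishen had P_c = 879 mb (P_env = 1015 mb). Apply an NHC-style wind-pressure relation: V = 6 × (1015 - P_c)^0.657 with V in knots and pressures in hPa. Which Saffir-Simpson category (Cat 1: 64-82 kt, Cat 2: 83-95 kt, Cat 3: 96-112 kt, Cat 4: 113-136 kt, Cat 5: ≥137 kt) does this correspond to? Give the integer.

ΔP = 1015 − 879 = 136 mb.
V ≈ 6 × 136^0.657 = 6 × 25.22 ≈ 151 kt.
151 kt falls in the Category 5 band.

5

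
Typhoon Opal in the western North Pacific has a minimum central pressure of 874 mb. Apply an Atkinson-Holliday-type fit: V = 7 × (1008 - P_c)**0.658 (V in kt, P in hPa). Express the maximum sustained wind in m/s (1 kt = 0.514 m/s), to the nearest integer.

90 m/s

ΔP = 1008 − 874 = 134 mb.
V ≈ 7 × 134^0.658 = 7 × 25.098 ≈ 175.684 kt.
175.684 × 0.514 ≈ 90.30 m/s → 90 m/s.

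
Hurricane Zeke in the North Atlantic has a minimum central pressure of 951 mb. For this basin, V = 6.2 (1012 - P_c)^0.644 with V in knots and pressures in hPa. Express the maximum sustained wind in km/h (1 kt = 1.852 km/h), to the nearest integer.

ΔP = 1012 − 951 = 61 mb.
V ≈ 6.2 × 61^0.644 = 6.2 × 14.117 ≈ 87.527 kt.
87.527 × 1.852 ≈ 162.10 km/h → 162 km/h.

162 km/h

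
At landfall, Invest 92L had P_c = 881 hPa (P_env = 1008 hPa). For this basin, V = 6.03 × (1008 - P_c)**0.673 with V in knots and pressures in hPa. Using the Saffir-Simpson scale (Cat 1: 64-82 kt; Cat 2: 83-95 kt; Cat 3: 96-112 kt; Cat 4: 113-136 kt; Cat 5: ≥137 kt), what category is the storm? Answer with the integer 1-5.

ΔP = 1008 − 881 = 127 hPa.
V ≈ 6.03 × 127^0.673 = 6.03 × 26.05 ≈ 157 kt.
157 kt falls in the Category 5 band.

5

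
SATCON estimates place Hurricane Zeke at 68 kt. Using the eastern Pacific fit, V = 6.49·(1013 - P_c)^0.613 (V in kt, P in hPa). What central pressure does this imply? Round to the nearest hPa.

967 hPa

ΔP = (V / 6.49)^(1/0.613) = (68/6.49)^1.631.
68/6.49 = 10.478; 10.478^1.631 ≈ 46.17 hPa.
P_c = 1013 − 46.17 = 966.83 ≈ 967 hPa.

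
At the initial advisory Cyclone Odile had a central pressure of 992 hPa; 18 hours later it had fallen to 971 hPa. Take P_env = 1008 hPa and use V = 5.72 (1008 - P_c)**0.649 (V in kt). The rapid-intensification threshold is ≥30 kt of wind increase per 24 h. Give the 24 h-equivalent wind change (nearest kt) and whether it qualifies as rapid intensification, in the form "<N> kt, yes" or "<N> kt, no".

33 kt, yes

V₁: ΔP = 16, V ≈ 5.72 × 16^0.649 ≈ 34.58 kt.
V₂: ΔP = 37, V ≈ 5.72 × 37^0.649 ≈ 59.59 kt.
ΔV over 18 h = 25.01 kt → 24 h equivalent = 25.01 × 24/18 ≈ 33.35 kt.
33 kt ≥ 30 kt ⇒ rapid intensification.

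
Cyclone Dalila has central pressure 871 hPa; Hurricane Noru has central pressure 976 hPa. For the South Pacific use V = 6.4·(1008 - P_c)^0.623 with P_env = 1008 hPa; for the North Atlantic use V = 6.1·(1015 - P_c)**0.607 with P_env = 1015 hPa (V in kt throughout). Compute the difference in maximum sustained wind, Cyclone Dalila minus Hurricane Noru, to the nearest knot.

Cyclone Dalila: ΔP = 137; V ≈ 6.4 × 137^0.623 ≈ 137.20 kt.
Hurricane Noru: ΔP = 39; V ≈ 6.1 × 39^0.607 ≈ 56.38 kt.
Difference ≈ 137.20 − 56.38 = 80.82 → 81 kt.

81 kt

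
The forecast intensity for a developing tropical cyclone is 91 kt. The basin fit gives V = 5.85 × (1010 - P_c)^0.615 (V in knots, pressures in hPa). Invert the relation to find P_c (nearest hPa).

923 hPa

ΔP = (V / 5.85)^(1/0.615) = (91/5.85)^1.626.
91/5.85 = 15.556; 15.556^1.626 ≈ 86.70 hPa.
P_c = 1010 − 86.70 = 923.30 ≈ 923 hPa.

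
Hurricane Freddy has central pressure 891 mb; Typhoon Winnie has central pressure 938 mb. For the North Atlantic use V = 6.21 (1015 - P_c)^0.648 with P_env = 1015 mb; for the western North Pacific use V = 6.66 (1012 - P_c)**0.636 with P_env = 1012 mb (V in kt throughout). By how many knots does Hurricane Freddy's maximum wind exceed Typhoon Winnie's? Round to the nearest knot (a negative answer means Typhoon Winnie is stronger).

Hurricane Freddy: ΔP = 124; V ≈ 6.21 × 124^0.648 ≈ 141.13 kt.
Typhoon Winnie: ΔP = 74; V ≈ 6.66 × 74^0.636 ≈ 102.87 kt.
Difference ≈ 141.13 − 102.87 = 38.26 → 38 kt.

38 kt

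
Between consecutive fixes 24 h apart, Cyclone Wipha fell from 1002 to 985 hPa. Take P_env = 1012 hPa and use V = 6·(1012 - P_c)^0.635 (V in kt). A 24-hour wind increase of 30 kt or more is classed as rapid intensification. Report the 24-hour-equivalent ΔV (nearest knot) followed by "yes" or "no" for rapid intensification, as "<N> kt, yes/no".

V₁: ΔP = 10, V ≈ 6 × 10^0.635 ≈ 25.89 kt.
V₂: ΔP = 27, V ≈ 6 × 27^0.635 ≈ 48.65 kt.
ΔV over 24 h = 22.76 kt → 24 h equivalent = 22.76 × 24/24 ≈ 22.76 kt.
23 kt < 30 kt ⇒ not rapid intensification.

23 kt, no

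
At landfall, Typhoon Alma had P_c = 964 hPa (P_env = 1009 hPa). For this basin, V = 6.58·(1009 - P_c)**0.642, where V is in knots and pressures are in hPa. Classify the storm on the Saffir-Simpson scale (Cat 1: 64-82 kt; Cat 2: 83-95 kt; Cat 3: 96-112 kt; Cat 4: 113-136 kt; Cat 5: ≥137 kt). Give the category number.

1

ΔP = 1009 − 964 = 45 hPa.
V ≈ 6.58 × 45^0.642 = 6.58 × 11.52 ≈ 76 kt.
76 kt falls in the Category 1 band.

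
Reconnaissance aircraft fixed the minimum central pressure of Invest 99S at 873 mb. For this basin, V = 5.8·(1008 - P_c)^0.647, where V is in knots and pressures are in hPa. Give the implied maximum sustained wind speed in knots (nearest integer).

ΔP = 1008 − 873 = 135 mb.
135^0.647 ≈ 23.896.
V ≈ 5.8 × 23.896 ≈ 138.6 kt.

139 kt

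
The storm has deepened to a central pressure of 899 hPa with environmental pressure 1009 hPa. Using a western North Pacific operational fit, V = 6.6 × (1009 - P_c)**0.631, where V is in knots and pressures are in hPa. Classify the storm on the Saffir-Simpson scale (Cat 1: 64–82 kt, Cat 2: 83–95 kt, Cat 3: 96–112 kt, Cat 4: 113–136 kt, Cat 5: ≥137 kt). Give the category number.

4

ΔP = 1009 − 899 = 110 hPa.
V ≈ 6.6 × 110^0.631 = 6.6 × 19.41 ≈ 128 kt.
128 kt falls in the Category 4 band.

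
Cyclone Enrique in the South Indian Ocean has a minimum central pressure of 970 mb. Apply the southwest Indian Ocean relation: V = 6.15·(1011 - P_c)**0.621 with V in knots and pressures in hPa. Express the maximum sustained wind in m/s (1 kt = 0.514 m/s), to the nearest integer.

32 m/s

ΔP = 1011 − 970 = 41 mb.
V ≈ 6.15 × 41^0.621 = 6.15 × 10.035 ≈ 61.718 kt.
61.718 × 0.514 ≈ 31.72 m/s → 32 m/s.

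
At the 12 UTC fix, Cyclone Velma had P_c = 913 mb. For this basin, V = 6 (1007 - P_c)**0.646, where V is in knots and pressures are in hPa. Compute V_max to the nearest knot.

ΔP = 1007 − 913 = 94 mb.
94^0.646 ≈ 18.821.
V ≈ 6 × 18.821 ≈ 112.9 kt.

113 kt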